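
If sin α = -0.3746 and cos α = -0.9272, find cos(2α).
cos(2α) = cos²α - sin²α = 0.7194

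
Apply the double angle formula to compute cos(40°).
cos(40°) = cos²20° - sin²20° = 0.766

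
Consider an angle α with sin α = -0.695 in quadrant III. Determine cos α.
cos α = ±√(1 - sin²α) = -0.719 (negative in QIII)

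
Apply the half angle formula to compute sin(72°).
sin(72°) = √((1 - cos 144°)/2) = 0.9511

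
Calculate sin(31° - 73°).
sin(31° - 73°) = sin 31° cos 73° - cos 31° sin 73° = -0.6691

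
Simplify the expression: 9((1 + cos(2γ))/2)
9((1 + cos(2γ))/2) = 9(cos²γ) (using Power reduction)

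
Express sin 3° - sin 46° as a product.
sin 3° - sin 46° = 2 cos(24.5°) sin(-21.5°)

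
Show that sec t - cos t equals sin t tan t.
LHS = 1/cos t - cos t = (1 - cos²t)/cos t = sin²t/cos t = sin t · (sin t/cos t) = sin t tan t = RHS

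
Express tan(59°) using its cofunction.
tan(59°) = cot(90° - 59°) = cot(31°)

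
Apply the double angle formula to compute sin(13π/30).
sin(13π/30) = 2 sin 13π/60 cos 13π/60 = 0.9781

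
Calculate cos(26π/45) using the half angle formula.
cos(26π/45) = -√((1 + cos 52π/45)/2) = -0.2419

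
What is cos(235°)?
cos(235°) = -0.5736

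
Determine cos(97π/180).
cos(97π/180) = -0.1219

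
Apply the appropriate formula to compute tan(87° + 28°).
tan(87° + 28°) = (tan 87° + tan 28°)/(1 - tan 87° tan 28°) = -2.145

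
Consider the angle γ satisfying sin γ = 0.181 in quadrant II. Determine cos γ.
cos γ = ±√(1 - sin²γ) = -0.9835 (negative in QII)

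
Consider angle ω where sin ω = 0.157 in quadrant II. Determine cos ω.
cos ω = ±√(1 - sin²ω) = -0.9876 (negative in QII)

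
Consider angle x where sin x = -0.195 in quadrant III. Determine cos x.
cos x = ±√(1 - sin²x) = -0.9808 (negative in QIII)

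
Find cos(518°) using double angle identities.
cos(518°) = cos²259° - sin²259° = -0.9272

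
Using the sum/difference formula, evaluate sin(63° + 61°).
sin(63° + 61°) = sin 63° cos 61° + cos 63° sin 61° = 0.829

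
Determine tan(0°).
tan(0°) = 0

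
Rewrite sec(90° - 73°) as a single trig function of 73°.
sec(90° - 73°) = csc(73°)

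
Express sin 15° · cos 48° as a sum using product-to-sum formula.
sin 15° cos 48° = (1/2)[sin(15°+48°) + sin(15°-48°)]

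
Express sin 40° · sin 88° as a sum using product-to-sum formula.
sin 40° sin 88° = (1/2)[cos(40°-88°) - cos(40°+88°)]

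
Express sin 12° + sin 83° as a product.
sin 12° + sin 83° = 2 sin(47.5°) cos(-35.5°)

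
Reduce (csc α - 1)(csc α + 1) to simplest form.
(csc α - 1)(csc α + 1) = cot²α (using Diff. of squares)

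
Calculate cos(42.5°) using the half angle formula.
cos(42.5°) = √((1 + cos 85°)/2) = 0.7373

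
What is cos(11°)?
cos(11°) = 0.9816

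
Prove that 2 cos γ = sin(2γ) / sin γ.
RHS = 2 sin γ cos γ / sin γ = 2 cos γ = LHS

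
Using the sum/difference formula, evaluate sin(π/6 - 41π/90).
sin(π/6 - 41π/90) = sin π/6 cos 41π/90 - cos π/6 sin 41π/90 = -0.788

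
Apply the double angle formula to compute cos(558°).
cos(558°) = cos²279° - sin²279° = -0.9511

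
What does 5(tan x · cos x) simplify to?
5(tan x · cos x) = 5(sin x) (using Quotient identity)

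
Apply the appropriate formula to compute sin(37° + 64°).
sin(37° + 64°) = sin 37° cos 64° + cos 37° sin 64° = 0.9816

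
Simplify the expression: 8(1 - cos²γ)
8(1 - cos²γ) = 8(sin²γ) (using Pythagorean identity)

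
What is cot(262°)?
cot(262°) = 0.1405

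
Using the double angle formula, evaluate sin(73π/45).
sin(73π/45) = 2 sin 73π/90 cos 73π/90 = -0.9272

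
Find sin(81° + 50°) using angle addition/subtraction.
sin(81° + 50°) = sin 81° cos 50° + cos 81° sin 50° = 0.7547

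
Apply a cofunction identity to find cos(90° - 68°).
cos(90° - 68°) = sin(68°) = 0.9272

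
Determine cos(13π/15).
cos(13π/15) = -0.9135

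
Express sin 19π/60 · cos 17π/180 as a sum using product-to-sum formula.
sin 19π/60 cos 17π/180 = (1/2)[sin(19π/60+17π/180) + sin(19π/60-17π/180)]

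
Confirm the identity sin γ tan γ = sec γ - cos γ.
RHS = 1/cos γ - cos γ = (1 - cos²γ)/cos γ = sin²γ/cos γ = sin γ · (sin γ/cos γ) = sin γ tan γ = LHS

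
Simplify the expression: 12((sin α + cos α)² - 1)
12((sin α + cos α)² - 1) = 12(sin(2α)) (using Pythagorean + double angle)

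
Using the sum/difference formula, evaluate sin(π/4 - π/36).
sin(π/4 - π/36) = sin π/4 cos π/36 - cos π/4 sin π/36 = 0.6428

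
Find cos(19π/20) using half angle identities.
cos(19π/20) = -√((1 + cos 19π/10)/2) = -0.9877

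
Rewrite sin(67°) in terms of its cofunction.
sin(67°) = cos(90° - 67°) = cos(23°)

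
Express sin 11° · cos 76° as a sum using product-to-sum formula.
sin 11° cos 76° = (1/2)[sin(11°+76°) + sin(11°-76°)]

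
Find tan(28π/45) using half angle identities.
tan(28π/45) = sin 56π/45 / (1 + cos 56π/45) = -2.475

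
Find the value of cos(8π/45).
cos(8π/45) = 0.848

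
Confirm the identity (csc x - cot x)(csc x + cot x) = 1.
LHS = csc²x - cot²x = (1 + cot²x) - cot²x = 1 = RHS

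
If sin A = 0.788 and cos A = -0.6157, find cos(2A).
cos(2A) = cos²A - sin²A = -0.2419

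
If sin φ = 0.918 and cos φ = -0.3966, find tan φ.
tan φ = sin φ / cos φ = -2.315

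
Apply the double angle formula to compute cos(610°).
cos(610°) = cos²305° - sin²305° = -0.342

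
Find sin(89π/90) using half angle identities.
sin(89π/90) = √((1 - cos 89π/45)/2) = 0.0349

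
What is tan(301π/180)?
tan(301π/180) = -1.664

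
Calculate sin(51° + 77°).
sin(51° + 77°) = sin 51° cos 77° + cos 51° sin 77° = 0.788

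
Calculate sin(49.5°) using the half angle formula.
sin(49.5°) = √((1 - cos 99°)/2) = 0.7604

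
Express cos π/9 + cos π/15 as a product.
cos π/9 + cos π/15 = 2 cos(4π/45) cos(π/45)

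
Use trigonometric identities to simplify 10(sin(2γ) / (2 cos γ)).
10(sin(2γ) / (2 cos γ)) = 10(sin γ) (using Double angle)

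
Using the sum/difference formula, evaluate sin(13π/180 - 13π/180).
sin(13π/180 - 13π/180) = sin 13π/180 cos 13π/180 - cos 13π/180 sin 13π/180 = 0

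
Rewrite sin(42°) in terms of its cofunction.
sin(42°) = cos(90° - 42°) = cos(48°)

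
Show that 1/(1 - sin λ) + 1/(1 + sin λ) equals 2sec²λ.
LHS = [(1 + sin λ) + (1 - sin λ)] / [(1 - sin λ)(1 + sin λ)] = 2/(1 - sin²λ) = 2/cos²λ = 2sec²λ = RHS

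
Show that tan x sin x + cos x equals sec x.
LHS = sin²x/cos x + cos x = (sin²x + cos²x)/cos x = 1/cos x = sec x = RHS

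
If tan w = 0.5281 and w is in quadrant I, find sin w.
sin w = 0.467 (using tan²w + 1 = sec²w)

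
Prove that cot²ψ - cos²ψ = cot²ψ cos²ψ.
LHS = cos²ψ/sin²ψ - cos²ψ = cos²ψ(1/sin²ψ - 1) = cos²ψ · (1 - sin²ψ)/sin²ψ = cos²ψ · cos²ψ/sin²ψ = cos²ψ · cot²ψ = RHS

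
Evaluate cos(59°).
cos(59°) = 0.515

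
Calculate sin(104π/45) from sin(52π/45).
sin(104π/45) = 2 sin 52π/45 cos 52π/45 = 0.829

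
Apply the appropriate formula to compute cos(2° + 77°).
cos(2° + 77°) = cos 2° cos 77° - sin 2° sin 77° = 0.1908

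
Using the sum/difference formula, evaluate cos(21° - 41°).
cos(21° - 41°) = cos 21° cos 41° + sin 21° sin 41° = 0.9397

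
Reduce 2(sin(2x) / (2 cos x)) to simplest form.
2(sin(2x) / (2 cos x)) = 2(sin x) (using Double angle)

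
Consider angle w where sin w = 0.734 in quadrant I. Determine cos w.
cos w = √(1 - sin²w) = 0.6791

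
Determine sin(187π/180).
sin(187π/180) = -0.1219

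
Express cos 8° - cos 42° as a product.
cos 8° - cos 42° = -2 sin(25°) sin(-17°)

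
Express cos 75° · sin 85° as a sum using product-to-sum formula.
cos 75° sin 85° = (1/2)[sin(75°+85°) - sin(75°-85°)]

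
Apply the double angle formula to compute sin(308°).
sin(308°) = 2 sin 154° cos 154° = -0.788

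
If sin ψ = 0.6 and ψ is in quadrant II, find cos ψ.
cos ψ = -0.8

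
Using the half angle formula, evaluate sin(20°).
sin(20°) = √((1 - cos 40°)/2) = 0.342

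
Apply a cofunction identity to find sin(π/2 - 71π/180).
sin(π/2 - 71π/180) = cos(71π/180) = 0.3256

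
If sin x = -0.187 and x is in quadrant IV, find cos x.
cos x = 0.9824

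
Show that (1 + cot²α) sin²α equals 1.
LHS = csc²α · sin²α = (1/sin²α) · sin²α = 1 = RHS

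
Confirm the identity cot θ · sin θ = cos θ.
LHS = (cos θ/sin θ) · sin θ = cos θ = RHS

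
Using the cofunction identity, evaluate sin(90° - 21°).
sin(90° - 21°) = cos(21°) = 0.9336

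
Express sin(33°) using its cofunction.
sin(33°) = cos(90° - 33°) = cos(57°)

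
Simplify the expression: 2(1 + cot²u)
2(1 + cot²u) = 2(csc²u) (using Pythagorean identity)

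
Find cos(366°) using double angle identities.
cos(366°) = 1 - 2sin²183° = 0.9945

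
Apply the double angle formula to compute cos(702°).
cos(702°) = cos²351° - sin²351° = 0.9511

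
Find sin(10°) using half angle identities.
sin(10°) = √((1 - cos 20°)/2) = 0.1736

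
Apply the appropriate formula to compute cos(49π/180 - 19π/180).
cos(49π/180 - 19π/180) = cos 49π/180 cos 19π/180 + sin 49π/180 sin 19π/180 = √3/2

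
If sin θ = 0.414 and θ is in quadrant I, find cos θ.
cos θ = 0.9103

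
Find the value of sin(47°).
sin(47°) = 0.7314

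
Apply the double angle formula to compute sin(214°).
sin(214°) = 2 sin 107° cos 107° = -0.5592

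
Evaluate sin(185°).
sin(185°) = -0.08716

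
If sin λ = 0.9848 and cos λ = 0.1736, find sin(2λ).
sin(2λ) = 2 sin λ cos λ = 0.3419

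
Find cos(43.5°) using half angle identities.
cos(43.5°) = √((1 + cos 87°)/2) = 0.7254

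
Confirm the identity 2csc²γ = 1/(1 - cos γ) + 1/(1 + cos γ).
RHS = [(1 + cos γ) + (1 - cos γ)] / [(1 - cos γ)(1 + cos γ)] = 2/(1 - cos²γ) = 2/sin²γ = 2csc²γ = LHS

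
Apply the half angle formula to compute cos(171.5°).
cos(171.5°) = -√((1 + cos 343°)/2) = -0.989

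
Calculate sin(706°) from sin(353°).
sin(706°) = 2 sin 353° cos 353° = -0.2419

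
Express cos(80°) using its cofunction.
cos(80°) = sin(90° - 80°) = sin(10°)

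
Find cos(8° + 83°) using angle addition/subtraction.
cos(8° + 83°) = cos 8° cos 83° - sin 8° sin 83° = -0.01745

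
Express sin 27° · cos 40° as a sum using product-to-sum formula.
sin 27° cos 40° = (1/2)[sin(27°+40°) + sin(27°-40°)]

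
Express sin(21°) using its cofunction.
sin(21°) = cos(90° - 21°) = cos(69°)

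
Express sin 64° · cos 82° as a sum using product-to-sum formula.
sin 64° cos 82° = (1/2)[sin(64°+82°) + sin(64°-82°)]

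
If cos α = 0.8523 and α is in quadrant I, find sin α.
sin α = 0.5231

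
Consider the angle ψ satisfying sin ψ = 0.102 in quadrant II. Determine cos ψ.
cos ψ = ±√(1 - sin²ψ) = -0.9948 (negative in QII)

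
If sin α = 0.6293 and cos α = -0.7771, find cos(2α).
cos(2α) = cos²α - sin²α = 0.2079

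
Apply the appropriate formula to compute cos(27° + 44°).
cos(27° + 44°) = cos 27° cos 44° - sin 27° sin 44° = 0.3256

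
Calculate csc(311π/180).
csc(311π/180) = -1.325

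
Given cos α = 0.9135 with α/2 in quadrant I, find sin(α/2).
sin(α/2) = ±√((1 - cos α)/2); positive since α/2 ∈ QI, so sin(α/2) = 0.208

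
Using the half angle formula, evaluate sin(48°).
sin(48°) = √((1 - cos 96°)/2) = 0.7431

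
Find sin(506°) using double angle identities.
sin(506°) = 2 sin 253° cos 253° = 0.5592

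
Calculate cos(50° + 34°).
cos(50° + 34°) = cos 50° cos 34° - sin 50° sin 34° = 0.1045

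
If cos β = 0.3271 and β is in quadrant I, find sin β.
sin β = 0.945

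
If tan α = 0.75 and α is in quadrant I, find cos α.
cos α = 0.8 (using tan²α + 1 = sec²α)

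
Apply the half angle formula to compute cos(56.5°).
cos(56.5°) = √((1 + cos 113°)/2) = 0.5519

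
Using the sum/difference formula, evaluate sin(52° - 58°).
sin(52° - 58°) = sin 52° cos 58° - cos 52° sin 58° = -0.1045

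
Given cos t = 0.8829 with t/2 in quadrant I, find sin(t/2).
sin(t/2) = ±√((1 - cos t)/2); positive since t/2 ∈ QI, so sin(t/2) = 0.242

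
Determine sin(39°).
sin(39°) = 0.6293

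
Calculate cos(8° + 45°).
cos(8° + 45°) = cos 8° cos 45° - sin 8° sin 45° = 0.6018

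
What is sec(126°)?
sec(126°) = -1.701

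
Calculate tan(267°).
tan(267°) = 19.08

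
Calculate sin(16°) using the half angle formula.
sin(16°) = √((1 - cos 32°)/2) = 0.2756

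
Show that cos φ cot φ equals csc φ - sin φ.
RHS = 1/sin φ - sin φ = (1 - sin²φ)/sin φ = cos²φ/sin φ = cos φ · (cos φ/sin φ) = cos φ cot φ = LHS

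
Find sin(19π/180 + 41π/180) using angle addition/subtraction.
sin(19π/180 + 41π/180) = sin 19π/180 cos 41π/180 + cos 19π/180 sin 41π/180 = √3/2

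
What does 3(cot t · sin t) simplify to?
3(cot t · sin t) = 3(cos t) (using Quotient identity)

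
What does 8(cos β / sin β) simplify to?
8(cos β / sin β) = 8(cot β) (using Quotient identity)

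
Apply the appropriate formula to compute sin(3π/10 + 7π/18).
sin(3π/10 + 7π/18) = sin 3π/10 cos 7π/18 + cos 3π/10 sin 7π/18 = 0.829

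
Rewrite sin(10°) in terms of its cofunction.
sin(10°) = cos(90° - 10°) = cos(80°)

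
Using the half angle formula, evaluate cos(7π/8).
cos(7π/8) = -√((1 + cos 7π/4)/2) = -0.9239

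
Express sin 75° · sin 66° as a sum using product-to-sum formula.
sin 75° sin 66° = (1/2)[cos(75°-66°) - cos(75°+66°)]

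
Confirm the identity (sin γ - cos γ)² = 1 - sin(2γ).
LHS = sin²γ - 2 sin γ cos γ + cos²γ = (sin²γ + cos²γ) - 2 sin γ cos γ = 1 - sin(2γ) = RHS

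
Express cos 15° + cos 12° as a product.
cos 15° + cos 12° = 2 cos(13.5°) cos(1.5°)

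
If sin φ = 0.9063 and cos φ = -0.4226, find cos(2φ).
cos(2φ) = cos²φ - sin²φ = -0.6428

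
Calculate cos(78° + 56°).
cos(78° + 56°) = cos 78° cos 56° - sin 78° sin 56° = -0.6947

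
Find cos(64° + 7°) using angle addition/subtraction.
cos(64° + 7°) = cos 64° cos 7° - sin 64° sin 7° = 0.3256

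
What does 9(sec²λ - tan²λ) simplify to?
9(sec²λ - tan²λ) = 9 (using Pythagorean identity)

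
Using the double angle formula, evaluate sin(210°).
sin(210°) = 2 sin 105° cos 105° = -1/2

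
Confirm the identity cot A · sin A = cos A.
LHS = (cos A/sin A) · sin A = cos A = RHS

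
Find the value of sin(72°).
sin(72°) = 0.9511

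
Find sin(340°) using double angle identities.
sin(340°) = 2 sin 170° cos 170° = -0.342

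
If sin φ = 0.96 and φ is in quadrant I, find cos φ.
cos φ = 0.28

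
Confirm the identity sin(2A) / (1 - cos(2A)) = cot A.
LHS = 2 sin A cos A / (2sin²A) = cos A/sin A = cot A = RHS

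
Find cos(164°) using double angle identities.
cos(164°) = 1 - 2sin²82° = -0.9613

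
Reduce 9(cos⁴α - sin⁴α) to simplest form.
9(cos⁴α - sin⁴α) = 9(cos(2α)) (using Factoring + double angle)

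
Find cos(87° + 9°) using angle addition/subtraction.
cos(87° + 9°) = cos 87° cos 9° - sin 87° sin 9° = -0.1045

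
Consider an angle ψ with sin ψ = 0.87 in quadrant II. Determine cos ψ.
cos ψ = ±√(1 - sin²ψ) = -0.4931 (negative in QII)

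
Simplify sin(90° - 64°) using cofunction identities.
sin(90° - 64°) = cos(64°)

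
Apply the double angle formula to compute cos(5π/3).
cos(5π/3) = cos²5π/6 - sin²5π/6 = 1/2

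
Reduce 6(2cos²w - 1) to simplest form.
6(2cos²w - 1) = 6(cos(2w)) (using Double angle)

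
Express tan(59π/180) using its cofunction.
tan(59π/180) = cot(π/2 - 59π/180) = cot(31π/180)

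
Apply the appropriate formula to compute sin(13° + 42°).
sin(13° + 42°) = sin 13° cos 42° + cos 13° sin 42° = 0.8192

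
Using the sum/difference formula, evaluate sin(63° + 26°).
sin(63° + 26°) = sin 63° cos 26° + cos 63° sin 26° = 0.9998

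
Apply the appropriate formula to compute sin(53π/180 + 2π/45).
sin(53π/180 + 2π/45) = sin 53π/180 cos 2π/45 + cos 53π/180 sin 2π/45 = 0.8746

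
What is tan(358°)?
tan(358°) = -0.03492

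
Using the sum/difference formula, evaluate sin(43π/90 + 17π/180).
sin(43π/90 + 17π/180) = sin 43π/90 cos 17π/180 + cos 43π/90 sin 17π/180 = 0.9744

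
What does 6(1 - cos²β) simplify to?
6(1 - cos²β) = 6(sin²β) (using Pythagorean identity)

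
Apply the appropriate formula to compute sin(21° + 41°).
sin(21° + 41°) = sin 21° cos 41° + cos 21° sin 41° = 0.8829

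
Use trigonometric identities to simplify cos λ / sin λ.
cos λ / sin λ = cot λ (using Quotient identity)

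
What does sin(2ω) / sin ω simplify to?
sin(2ω) / sin ω = 2 cos ω (using Double angle)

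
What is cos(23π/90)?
cos(23π/90) = 0.6947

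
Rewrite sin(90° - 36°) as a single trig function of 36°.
sin(90° - 36°) = cos(36°)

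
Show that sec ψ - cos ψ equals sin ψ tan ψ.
LHS = 1/cos ψ - cos ψ = (1 - cos²ψ)/cos ψ = sin²ψ/cos ψ = sin ψ · (sin ψ/cos ψ) = sin ψ tan ψ = RHS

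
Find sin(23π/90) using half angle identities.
sin(23π/90) = √((1 - cos 23π/45)/2) = 0.7193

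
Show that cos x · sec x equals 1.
LHS = cos x · (1/cos x) = 1 = RHS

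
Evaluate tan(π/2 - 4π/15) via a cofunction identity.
tan(π/2 - 4π/15) = cot(4π/15) = 0.9004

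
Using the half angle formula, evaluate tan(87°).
tan(87°) = sin 174° / (1 + cos 174°) = 19.08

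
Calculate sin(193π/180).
sin(193π/180) = -0.225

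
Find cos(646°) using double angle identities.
cos(646°) = cos²323° - sin²323° = 0.2756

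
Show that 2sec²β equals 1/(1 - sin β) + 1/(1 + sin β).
RHS = [(1 + sin β) + (1 - sin β)] / [(1 - sin β)(1 + sin β)] = 2/(1 - sin²β) = 2/cos²β = 2sec²β = LHS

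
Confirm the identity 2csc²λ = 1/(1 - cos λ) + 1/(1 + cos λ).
RHS = [(1 + cos λ) + (1 - cos λ)] / [(1 - cos λ)(1 + cos λ)] = 2/(1 - cos²λ) = 2/sin²λ = 2csc²λ = LHS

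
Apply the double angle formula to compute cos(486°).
cos(486°) = cos²243° - sin²243° = -0.5878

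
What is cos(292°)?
cos(292°) = 0.3746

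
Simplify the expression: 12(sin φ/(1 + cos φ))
12(sin φ/(1 + cos φ)) = 12(tan(φ/2)) (using Half angle)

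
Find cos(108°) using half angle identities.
cos(108°) = -√((1 + cos 216°)/2) = -0.309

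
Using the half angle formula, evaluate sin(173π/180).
sin(173π/180) = √((1 - cos 173π/90)/2) = 0.1219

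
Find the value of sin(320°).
sin(320°) = -0.6428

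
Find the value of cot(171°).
cot(171°) = -6.314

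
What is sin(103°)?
sin(103°) = 0.9744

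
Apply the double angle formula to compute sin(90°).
sin(90°) = 2 sin 45° cos 45° = 1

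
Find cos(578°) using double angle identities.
cos(578°) = 1 - 2sin²289° = -0.788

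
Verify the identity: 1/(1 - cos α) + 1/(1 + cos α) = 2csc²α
LHS = [(1 + cos α) + (1 - cos α)] / [(1 - cos α)(1 + cos α)] = 2/(1 - cos²α) = 2/sin²α = 2csc²α = RHS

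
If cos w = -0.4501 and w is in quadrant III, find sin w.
sin w = -0.893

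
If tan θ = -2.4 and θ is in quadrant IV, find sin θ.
sin θ = -0.9231 (using tan²θ + 1 = sec²θ)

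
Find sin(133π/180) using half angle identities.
sin(133π/180) = √((1 - cos 133π/90)/2) = 0.7314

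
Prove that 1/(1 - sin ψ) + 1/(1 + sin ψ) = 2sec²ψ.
LHS = [(1 + sin ψ) + (1 - sin ψ)] / [(1 - sin ψ)(1 + sin ψ)] = 2/(1 - sin²ψ) = 2/cos²ψ = 2sec²ψ = RHS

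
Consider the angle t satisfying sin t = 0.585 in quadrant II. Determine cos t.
cos t = ±√(1 - sin²t) = -0.811 (negative in QII)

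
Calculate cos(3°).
cos(3°) = 0.9986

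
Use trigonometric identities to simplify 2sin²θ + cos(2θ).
2sin²θ + cos(2θ) = 1 (using Double angle)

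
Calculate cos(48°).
cos(48°) = 0.6691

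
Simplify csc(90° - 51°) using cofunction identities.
csc(90° - 51°) = sec(51°)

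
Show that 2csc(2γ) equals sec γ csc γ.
LHS = 2/sin(2γ) = 2/(2 sin γ cos γ) = 1/(sin γ cos γ) = (1/cos γ)(1/sin γ) = sec γ csc γ = RHS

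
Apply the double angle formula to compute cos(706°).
cos(706°) = 1 - 2sin²353° = 0.9703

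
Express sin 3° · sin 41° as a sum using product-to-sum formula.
sin 3° sin 41° = (1/2)[cos(3°-41°) - cos(3°+41°)]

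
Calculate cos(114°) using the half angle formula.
cos(114°) = -√((1 + cos 228°)/2) = -0.4067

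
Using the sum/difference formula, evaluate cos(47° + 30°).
cos(47° + 30°) = cos 47° cos 30° - sin 47° sin 30° = 0.225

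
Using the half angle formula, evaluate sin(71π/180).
sin(71π/180) = √((1 - cos 71π/90)/2) = 0.9455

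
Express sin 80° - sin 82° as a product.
sin 80° - sin 82° = 2 cos(81°) sin(-1°)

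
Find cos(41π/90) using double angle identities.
cos(41π/90) = cos²41π/180 - sin²41π/180 = 0.1392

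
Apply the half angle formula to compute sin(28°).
sin(28°) = √((1 - cos 56°)/2) = 0.4695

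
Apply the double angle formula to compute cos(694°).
cos(694°) = cos²347° - sin²347° = 0.8988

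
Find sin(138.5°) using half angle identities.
sin(138.5°) = √((1 - cos 277°)/2) = 0.6626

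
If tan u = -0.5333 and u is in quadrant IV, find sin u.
sin u = -0.4706 (using tan²u + 1 = sec²u)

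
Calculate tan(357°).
tan(357°) = -0.05241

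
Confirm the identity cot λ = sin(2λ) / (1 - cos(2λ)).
RHS = 2 sin λ cos λ / (2sin²λ) = cos λ/sin λ = cot λ = LHS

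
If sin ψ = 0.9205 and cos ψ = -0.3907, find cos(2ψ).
cos(2ψ) = cos²ψ - sin²ψ = -0.6947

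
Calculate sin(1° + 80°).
sin(1° + 80°) = sin 1° cos 80° + cos 1° sin 80° = 0.9877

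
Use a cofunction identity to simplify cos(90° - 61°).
cos(90° - 61°) = sin(61°)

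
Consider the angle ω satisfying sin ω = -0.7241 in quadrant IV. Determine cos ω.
cos ω = √(1 - sin²ω) = 0.6897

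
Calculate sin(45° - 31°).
sin(45° - 31°) = sin 45° cos 31° - cos 45° sin 31° = 0.2419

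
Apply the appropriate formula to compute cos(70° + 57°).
cos(70° + 57°) = cos 70° cos 57° - sin 70° sin 57° = -0.6018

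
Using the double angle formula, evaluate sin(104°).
sin(104°) = 2 sin 52° cos 52° = 0.9703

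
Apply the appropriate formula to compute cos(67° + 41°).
cos(67° + 41°) = cos 67° cos 41° - sin 67° sin 41° = -0.309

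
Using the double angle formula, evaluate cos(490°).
cos(490°) = cos²245° - sin²245° = -0.6428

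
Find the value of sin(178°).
sin(178°) = 0.0349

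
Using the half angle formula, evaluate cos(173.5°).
cos(173.5°) = -√((1 + cos 347°)/2) = -0.9936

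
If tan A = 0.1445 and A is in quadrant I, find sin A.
sin A = 0.143 (using tan²A + 1 = sec²A)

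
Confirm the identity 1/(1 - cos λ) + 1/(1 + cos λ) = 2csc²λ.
LHS = [(1 + cos λ) + (1 - cos λ)] / [(1 - cos λ)(1 + cos λ)] = 2/(1 - cos²λ) = 2/sin²λ = 2csc²λ = RHS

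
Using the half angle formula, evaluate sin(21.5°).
sin(21.5°) = √((1 - cos 43°)/2) = 0.3665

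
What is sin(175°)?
sin(175°) = 0.08716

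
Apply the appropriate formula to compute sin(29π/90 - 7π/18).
sin(29π/90 - 7π/18) = sin 29π/90 cos 7π/18 - cos 29π/90 sin 7π/18 = -0.2079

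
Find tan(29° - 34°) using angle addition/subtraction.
tan(29° - 34°) = (tan 29° - tan 34°)/(1 + tan 29° tan 34°) = -0.08749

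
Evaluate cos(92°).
cos(92°) = -0.0349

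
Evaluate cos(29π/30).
cos(29π/30) = -0.9945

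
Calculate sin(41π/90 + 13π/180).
sin(41π/90 + 13π/180) = sin 41π/90 cos 13π/180 + cos 41π/90 sin 13π/180 = 0.9962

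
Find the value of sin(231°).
sin(231°) = -0.7771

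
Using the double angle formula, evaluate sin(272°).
sin(272°) = 2 sin 136° cos 136° = -0.9994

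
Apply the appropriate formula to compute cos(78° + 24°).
cos(78° + 24°) = cos 78° cos 24° - sin 78° sin 24° = -0.2079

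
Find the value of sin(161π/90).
sin(161π/90) = -0.6157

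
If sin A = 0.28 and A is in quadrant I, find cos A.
cos A = 0.96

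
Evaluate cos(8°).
cos(8°) = 0.9903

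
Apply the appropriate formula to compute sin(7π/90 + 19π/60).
sin(7π/90 + 19π/60) = sin 7π/90 cos 19π/60 + cos 7π/90 sin 19π/60 = 0.9455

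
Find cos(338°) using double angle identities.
cos(338°) = cos²169° - sin²169° = 0.9272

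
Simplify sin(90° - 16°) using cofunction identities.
sin(90° - 16°) = cos(16°)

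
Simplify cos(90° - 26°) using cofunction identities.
cos(90° - 26°) = sin(26°)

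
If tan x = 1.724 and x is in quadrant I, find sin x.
sin x = 0.865 (using tan²x + 1 = sec²x)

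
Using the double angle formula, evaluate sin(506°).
sin(506°) = 2 sin 253° cos 253° = 0.5592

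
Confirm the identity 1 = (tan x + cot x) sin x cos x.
RHS = (sin x/cos x + cos x/sin x) sin x cos x = ((sin²x + cos²x)/(sin x cos x)) · sin x cos x = sin²x + cos²x = 1 = LHS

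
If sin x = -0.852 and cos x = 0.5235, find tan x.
tan x = sin x / cos x = -1.628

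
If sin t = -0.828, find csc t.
csc t = 1/sin t = -1.208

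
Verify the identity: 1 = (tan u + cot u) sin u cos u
RHS = (sin u/cos u + cos u/sin u) sin u cos u = ((sin²u + cos²u)/(sin u cos u)) · sin u cos u = sin²u + cos²u = 1 = LHS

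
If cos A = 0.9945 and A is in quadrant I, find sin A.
sin A = 0.1047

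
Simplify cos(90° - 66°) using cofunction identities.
cos(90° - 66°) = sin(66°)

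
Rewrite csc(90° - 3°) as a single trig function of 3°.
csc(90° - 3°) = sec(3°)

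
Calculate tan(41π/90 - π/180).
tan(41π/90 - π/180) = (tan 41π/90 - tan π/180)/(1 + tan 41π/90 tan π/180) = 6.314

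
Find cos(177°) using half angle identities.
cos(177°) = -√((1 + cos 354°)/2) = -0.9986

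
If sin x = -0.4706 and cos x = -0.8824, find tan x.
tan x = sin x / cos x = 0.5333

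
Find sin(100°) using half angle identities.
sin(100°) = √((1 - cos 200°)/2) = 0.9848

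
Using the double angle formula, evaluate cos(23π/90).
cos(23π/90) = cos²23π/180 - sin²23π/180 = 0.6947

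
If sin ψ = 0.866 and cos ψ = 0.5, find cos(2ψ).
cos(2ψ) = cos²ψ - sin²ψ = -0.5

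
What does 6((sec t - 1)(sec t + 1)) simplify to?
6((sec t - 1)(sec t + 1)) = 6(tan²t) (using Diff. of squares)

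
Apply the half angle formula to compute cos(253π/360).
cos(253π/360) = -√((1 + cos 253π/180)/2) = -0.5948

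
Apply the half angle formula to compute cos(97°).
cos(97°) = -√((1 + cos 194°)/2) = -0.1219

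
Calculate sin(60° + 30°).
sin(60° + 30°) = sin 60° cos 30° + cos 60° sin 30° = 1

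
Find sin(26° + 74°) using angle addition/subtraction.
sin(26° + 74°) = sin 26° cos 74° + cos 26° sin 74° = 0.9848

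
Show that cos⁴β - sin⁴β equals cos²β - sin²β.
LHS = (cos²β - sin²β)(cos²β + sin²β) = (cos²β - sin²β) · 1 = cos²β - sin²β = RHS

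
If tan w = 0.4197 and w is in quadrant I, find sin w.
sin w = 0.387 (using tan²w + 1 = sec²w)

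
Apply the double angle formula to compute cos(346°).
cos(346°) = cos²173° - sin²173° = 0.9703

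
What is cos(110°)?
cos(110°) = -0.342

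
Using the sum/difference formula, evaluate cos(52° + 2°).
cos(52° + 2°) = cos 52° cos 2° - sin 52° sin 2° = 0.5878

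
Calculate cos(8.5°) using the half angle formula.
cos(8.5°) = √((1 + cos 17°)/2) = 0.989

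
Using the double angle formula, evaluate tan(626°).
tan(626°) = 2 tan 313° / (1 - tan²313°) = 14.3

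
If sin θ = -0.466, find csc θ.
csc θ = 1/sin θ = -2.146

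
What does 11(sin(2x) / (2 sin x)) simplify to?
11(sin(2x) / (2 sin x)) = 11(cos x) (using Double angle)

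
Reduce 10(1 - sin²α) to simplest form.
10(1 - sin²α) = 10(cos²α) (using Pythagorean identity)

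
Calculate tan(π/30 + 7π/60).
tan(π/30 + 7π/60) = (tan π/30 + tan 7π/60)/(1 - tan π/30 tan 7π/60) = 0.5095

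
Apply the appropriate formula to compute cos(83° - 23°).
cos(83° - 23°) = cos 83° cos 23° + sin 83° sin 23° = 1/2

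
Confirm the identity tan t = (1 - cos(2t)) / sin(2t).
RHS = 2sin²t / (2 sin t cos t) = sin t/cos t = tan t = LHS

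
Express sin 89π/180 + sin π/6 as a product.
sin 89π/180 + sin π/6 = 2 sin(119π/360) cos(59π/360)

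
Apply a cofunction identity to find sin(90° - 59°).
sin(90° - 59°) = cos(59°) = 0.515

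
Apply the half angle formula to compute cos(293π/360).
cos(293π/360) = -√((1 + cos 293π/180)/2) = -0.8339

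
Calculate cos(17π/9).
cos(17π/9) = 0.9397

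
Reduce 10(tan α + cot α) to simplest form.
10(tan α + cot α) = 10(sec α csc α) (using Quotient identities)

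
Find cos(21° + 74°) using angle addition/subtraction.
cos(21° + 74°) = cos 21° cos 74° - sin 21° sin 74° = -0.08716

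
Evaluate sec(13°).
sec(13°) = 1.026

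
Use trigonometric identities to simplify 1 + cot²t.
1 + cot²t = csc²t (using Pythagorean identity)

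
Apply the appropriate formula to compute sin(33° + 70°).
sin(33° + 70°) = sin 33° cos 70° + cos 33° sin 70° = 0.9744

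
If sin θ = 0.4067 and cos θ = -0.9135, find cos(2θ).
cos(2θ) = cos²θ - sin²θ = 0.6691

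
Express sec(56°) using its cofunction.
sec(56°) = csc(90° - 56°) = csc(34°)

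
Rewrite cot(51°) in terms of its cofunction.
cot(51°) = tan(90° - 51°) = tan(39°)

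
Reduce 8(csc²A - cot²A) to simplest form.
8(csc²A - cot²A) = 8 (using Pythagorean identity)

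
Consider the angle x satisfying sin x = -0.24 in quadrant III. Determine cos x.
cos x = ±√(1 - sin²x) = -0.9708 (negative in QIII)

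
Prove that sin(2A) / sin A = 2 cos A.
LHS = 2 sin A cos A / sin A = 2 cos A = RHS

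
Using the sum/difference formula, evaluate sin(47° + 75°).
sin(47° + 75°) = sin 47° cos 75° + cos 47° sin 75° = 0.848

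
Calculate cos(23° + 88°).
cos(23° + 88°) = cos 23° cos 88° - sin 23° sin 88° = -0.3584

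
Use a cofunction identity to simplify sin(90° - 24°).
sin(90° - 24°) = cos(24°)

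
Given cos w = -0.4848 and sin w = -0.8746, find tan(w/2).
tan(w/2) = sin w / (1 + cos w) = -1.698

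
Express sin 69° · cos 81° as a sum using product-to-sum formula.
sin 69° cos 81° = (1/2)[sin(69°+81°) + sin(69°-81°)]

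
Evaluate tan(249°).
tan(249°) = 2.605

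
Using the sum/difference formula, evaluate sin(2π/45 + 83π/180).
sin(2π/45 + 83π/180) = sin 2π/45 cos 83π/180 + cos 2π/45 sin 83π/180 = 0.9998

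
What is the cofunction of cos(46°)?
cos(46°) = sin(90° - 46°) = sin(44°)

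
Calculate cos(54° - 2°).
cos(54° - 2°) = cos 54° cos 2° + sin 54° sin 2° = 0.6157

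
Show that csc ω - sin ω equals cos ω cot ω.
LHS = 1/sin ω - sin ω = (1 - sin²ω)/sin ω = cos²ω/sin ω = cos ω · (cos ω/sin ω) = cos ω cot ω = RHS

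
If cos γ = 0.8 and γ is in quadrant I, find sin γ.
sin γ = 0.6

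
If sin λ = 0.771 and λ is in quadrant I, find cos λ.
cos λ = 0.6368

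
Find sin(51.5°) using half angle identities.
sin(51.5°) = √((1 - cos 103°)/2) = 0.7826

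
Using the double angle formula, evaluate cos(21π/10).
cos(21π/10) = cos²21π/20 - sin²21π/20 = 0.9511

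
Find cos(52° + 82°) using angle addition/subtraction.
cos(52° + 82°) = cos 52° cos 82° - sin 52° sin 82° = -0.6947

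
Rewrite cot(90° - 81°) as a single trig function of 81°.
cot(90° - 81°) = tan(81°)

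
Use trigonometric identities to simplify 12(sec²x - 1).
12(sec²x - 1) = 12(tan²x) (using Pythagorean identity)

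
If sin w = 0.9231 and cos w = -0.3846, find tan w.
tan w = sin w / cos w = -2.4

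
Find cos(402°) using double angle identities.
cos(402°) = cos²201° - sin²201° = 0.7431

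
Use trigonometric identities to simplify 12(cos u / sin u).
12(cos u / sin u) = 12(cot u) (using Quotient identity)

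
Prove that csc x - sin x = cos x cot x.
LHS = 1/sin x - sin x = (1 - sin²x)/sin x = cos²x/sin x = cos x · (cos x/sin x) = cos x cot x = RHS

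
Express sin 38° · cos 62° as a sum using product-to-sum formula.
sin 38° cos 62° = (1/2)[sin(38°+62°) + sin(38°-62°)]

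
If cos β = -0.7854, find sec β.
sec β = 1/cos β = -1.273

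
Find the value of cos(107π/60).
cos(107π/60) = 0.7771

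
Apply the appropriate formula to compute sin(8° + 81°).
sin(8° + 81°) = sin 8° cos 81° + cos 8° sin 81° = 0.9998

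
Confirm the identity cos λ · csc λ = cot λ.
LHS = cos λ · (1/sin λ) = cos λ/sin λ = cot λ = RHS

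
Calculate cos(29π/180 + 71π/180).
cos(29π/180 + 71π/180) = cos 29π/180 cos 71π/180 - sin 29π/180 sin 71π/180 = -0.1736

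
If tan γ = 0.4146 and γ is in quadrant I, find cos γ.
cos γ = 0.9238 (using tan²γ + 1 = sec²γ)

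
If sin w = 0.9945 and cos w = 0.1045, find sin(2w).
sin(2w) = 2 sin w cos w = 0.2079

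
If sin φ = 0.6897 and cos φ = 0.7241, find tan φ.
tan φ = sin φ / cos φ = 0.9525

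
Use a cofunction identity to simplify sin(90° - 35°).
sin(90° - 35°) = cos(35°)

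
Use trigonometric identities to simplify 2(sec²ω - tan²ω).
2(sec²ω - tan²ω) = 2 (using Pythagorean identity)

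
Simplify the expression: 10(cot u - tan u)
10(cot u - tan u) = 10(2 cot(2u)) (using Double angle)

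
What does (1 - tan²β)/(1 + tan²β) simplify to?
(1 - tan²β)/(1 + tan²β) = cos(2β) (using Double angle)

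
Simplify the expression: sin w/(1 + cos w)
sin w/(1 + cos w) = tan(w/2) (using Half angle)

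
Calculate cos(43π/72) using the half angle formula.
cos(43π/72) = -√((1 + cos 43π/36)/2) = -0.3007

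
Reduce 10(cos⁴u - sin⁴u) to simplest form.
10(cos⁴u - sin⁴u) = 10(cos(2u)) (using Factoring + double angle)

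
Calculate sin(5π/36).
sin(5π/36) = 0.4226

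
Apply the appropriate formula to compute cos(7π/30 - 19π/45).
cos(7π/30 - 19π/45) = cos 7π/30 cos 19π/45 + sin 7π/30 sin 19π/45 = 0.829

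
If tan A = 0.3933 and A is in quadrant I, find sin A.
sin A = 0.366 (using tan²A + 1 = sec²A)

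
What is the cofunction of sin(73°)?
sin(73°) = cos(90° - 73°) = cos(17°)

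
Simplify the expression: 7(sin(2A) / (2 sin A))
7(sin(2A) / (2 sin A)) = 7(cos A) (using Double angle)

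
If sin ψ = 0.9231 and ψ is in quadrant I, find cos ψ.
cos ψ = 0.3846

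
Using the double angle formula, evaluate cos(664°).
cos(664°) = cos²332° - sin²332° = 0.5592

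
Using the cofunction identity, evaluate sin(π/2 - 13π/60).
sin(π/2 - 13π/60) = cos(13π/60) = 0.7771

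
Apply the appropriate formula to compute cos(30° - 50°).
cos(30° - 50°) = cos 30° cos 50° + sin 30° sin 50° = 0.9397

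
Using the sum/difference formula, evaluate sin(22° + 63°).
sin(22° + 63°) = sin 22° cos 63° + cos 22° sin 63° = 0.9962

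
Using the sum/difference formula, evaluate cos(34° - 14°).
cos(34° - 14°) = cos 34° cos 14° + sin 34° sin 14° = 0.9397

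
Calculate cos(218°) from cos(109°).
cos(218°) = 1 - 2sin²109° = -0.788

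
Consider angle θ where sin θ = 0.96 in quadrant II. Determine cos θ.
cos θ = ±√(1 - sin²θ) = -0.28 (negative in QII)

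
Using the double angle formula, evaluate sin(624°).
sin(624°) = 2 sin 312° cos 312° = -0.9945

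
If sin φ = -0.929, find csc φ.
csc φ = 1/sin φ = -1.076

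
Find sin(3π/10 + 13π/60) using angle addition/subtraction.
sin(3π/10 + 13π/60) = sin 3π/10 cos 13π/60 + cos 3π/10 sin 13π/60 = 0.9986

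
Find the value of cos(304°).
cos(304°) = 0.5592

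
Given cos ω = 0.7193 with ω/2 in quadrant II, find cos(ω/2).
cos(ω/2) = ±√((1 + cos ω)/2); negative since ω/2 ∈ QII, so cos(ω/2) = -0.9272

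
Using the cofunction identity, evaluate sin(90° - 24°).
sin(90° - 24°) = cos(24°) = 0.9135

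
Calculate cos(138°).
cos(138°) = -0.7431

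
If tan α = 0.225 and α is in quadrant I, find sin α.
sin α = 0.2195 (using tan²α + 1 = sec²α)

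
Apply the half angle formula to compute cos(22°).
cos(22°) = √((1 + cos 44°)/2) = 0.9272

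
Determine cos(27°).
cos(27°) = 0.891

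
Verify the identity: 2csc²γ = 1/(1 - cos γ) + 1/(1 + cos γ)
RHS = [(1 + cos γ) + (1 - cos γ)] / [(1 - cos γ)(1 + cos γ)] = 2/(1 - cos²γ) = 2/sin²γ = 2csc²γ = LHS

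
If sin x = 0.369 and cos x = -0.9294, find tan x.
tan x = sin x / cos x = -0.397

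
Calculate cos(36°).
cos(36°) = 0.809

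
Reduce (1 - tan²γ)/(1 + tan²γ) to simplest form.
(1 - tan²γ)/(1 + tan²γ) = cos(2γ) (using Double angle)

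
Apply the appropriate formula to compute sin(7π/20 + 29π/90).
sin(7π/20 + 29π/90) = sin 7π/20 cos 29π/90 + cos 7π/20 sin 29π/90 = 0.8572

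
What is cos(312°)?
cos(312°) = 0.6691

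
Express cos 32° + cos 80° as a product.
cos 32° + cos 80° = 2 cos(56°) cos(-24°)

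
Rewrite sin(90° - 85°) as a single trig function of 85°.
sin(90° - 85°) = cos(85°)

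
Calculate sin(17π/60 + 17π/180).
sin(17π/60 + 17π/180) = sin 17π/60 cos 17π/180 + cos 17π/60 sin 17π/180 = 0.9272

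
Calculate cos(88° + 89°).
cos(88° + 89°) = cos 88° cos 89° - sin 88° sin 89° = -0.9986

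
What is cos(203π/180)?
cos(203π/180) = -0.9205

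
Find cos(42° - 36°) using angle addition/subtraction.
cos(42° - 36°) = cos 42° cos 36° + sin 42° sin 36° = 0.9945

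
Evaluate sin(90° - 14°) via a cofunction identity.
sin(90° - 14°) = cos(14°) = 0.9703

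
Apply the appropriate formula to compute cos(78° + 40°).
cos(78° + 40°) = cos 78° cos 40° - sin 78° sin 40° = -0.4695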